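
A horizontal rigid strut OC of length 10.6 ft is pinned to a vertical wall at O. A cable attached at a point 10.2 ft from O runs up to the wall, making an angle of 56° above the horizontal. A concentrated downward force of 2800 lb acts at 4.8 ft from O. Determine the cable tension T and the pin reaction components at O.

T = 1589 lb, O_x = 888.8 lb, O_y = 1482 lb

ΣM about O: T·sin56°·10.2 − 2800·4.8 = 0 → T = 13440/(10.2·0.829038) = 1589.37 ≈ 1589 lb.
ΣF_x = 0: O_x − T·cos56° = 0 → O_x = 1589.37 × 0.559193 = 888.8 lb.
ΣF_y = 0: O_y + T·sin56° − 2800 = 0 → O_y = 2800 − 1589.37 × 0.829038 = 1482 lb.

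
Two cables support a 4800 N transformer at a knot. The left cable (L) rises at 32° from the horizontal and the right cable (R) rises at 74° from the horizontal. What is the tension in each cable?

T_L = 1376 N, T_R = 4235 N

ΣF_x = 0: −T_L·cos32° + T_R·cos74° = 0 → T_R = 3.07668·T_L.
ΣF_y = 0: T_L·sin32° + T_R·sin74° = 4800.
Substitute: T_L·(0.529919 + 3.07668·0.961262) = 4800 → T_L = 1376.38 ≈ 1376 N.
Then T_R = 3.07668 × 1376.38 = 4235 N.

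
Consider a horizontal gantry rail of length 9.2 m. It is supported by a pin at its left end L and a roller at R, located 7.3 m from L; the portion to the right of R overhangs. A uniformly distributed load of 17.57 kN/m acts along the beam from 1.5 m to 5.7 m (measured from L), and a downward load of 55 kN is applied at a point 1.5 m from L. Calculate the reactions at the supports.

L_x = 0, L_y = 81.10 kN, R_y = 47.69 kN

Resultant of the distributed load: 17.57 × 4.2 = 73.794 kN at 3.6 m from L.
Taking moments about L: R_y·7.3 − (17.57·4.2)·3.6 − 55·1.5 = 0 → R_y = 348.1584/7.3 = 47.6929 ≈ 47.69 kN.
ΣF_y = 0: L_y + 47.6929 − 17.57·4.2 − 55 = 0 → L_y = 81.10 kN.
ΣF_x = 0: no horizontal applied forces, so L_x = 0.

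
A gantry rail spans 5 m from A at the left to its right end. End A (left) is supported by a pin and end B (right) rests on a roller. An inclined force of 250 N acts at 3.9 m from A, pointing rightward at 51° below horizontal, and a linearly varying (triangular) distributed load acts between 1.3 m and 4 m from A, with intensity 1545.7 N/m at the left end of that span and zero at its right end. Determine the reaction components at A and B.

Resultant of the triangular load: ½ × 1545.7 × 2.7 = 2086.695 N, acting at 2.2 m from A (one-third of the span from the peak).
Moments about A: B_y·5 − 250·sin51°·3.9 − (½·1545.7·2.7)·2.2 = 0 → B_y = 5348.45/5 = 1069.69 ≈ 1070 N.
ΣF_y = 0: A_y + 1069.69 − 250·sin51° − ½·1545.7·2.7 = 0 → A_y = 1211 N.
ΣF_x = 0: A_x + 250·cos51° = 0 → A_x = -157.3 N.

A_x = -157.3 N, A_y = 1211 N, B_y = 1070 N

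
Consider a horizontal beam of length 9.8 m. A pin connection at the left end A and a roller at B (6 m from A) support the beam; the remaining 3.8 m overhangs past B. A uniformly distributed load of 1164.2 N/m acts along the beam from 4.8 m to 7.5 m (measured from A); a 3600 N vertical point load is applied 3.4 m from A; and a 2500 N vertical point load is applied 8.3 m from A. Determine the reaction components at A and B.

Resultant of the distributed load: 1164.2 × 2.7 = 3143.34 N at 6.15 m from A.
Taking moments about A: B_y·6 − (1164.2·2.7)·6.15 − 3600·3.4 − 2500·8.3 = 0 → B_y = 52321.541/6 = 8720.26 ≈ 8720 N.
ΣF_y = 0: A_y + 8720.26 − 1164.2·2.7 − 3600 − 2500 = 0 → A_y = 523.1 N.
ΣF_x = 0: no horizontal applied forces, so A_x = 0.

A_x = 0, A_y = 523.1 N, B_y = 8720 N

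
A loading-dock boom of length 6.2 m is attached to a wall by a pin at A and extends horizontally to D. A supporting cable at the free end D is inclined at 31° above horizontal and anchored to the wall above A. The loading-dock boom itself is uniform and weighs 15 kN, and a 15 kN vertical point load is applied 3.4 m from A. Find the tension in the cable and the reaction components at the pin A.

T = 30.53 kN, A_x = 26.17 kN, A_y = 14.27 kN

ΣM about A: T·sin31°·6.2 − 15·3.1 − 15·3.4 = 0 → T = 97.5/(6.2·0.515038) = 30.5333 ≈ 30.53 kN.
ΣF_x = 0: A_x − T·cos31° = 0 → A_x = 30.5333 × 0.857167 = 26.17 kN.
ΣF_y = 0: A_y + T·sin31° − 15 − 15 = 0 → A_y = 30 − 30.5333 × 0.515038 = 14.27 kN.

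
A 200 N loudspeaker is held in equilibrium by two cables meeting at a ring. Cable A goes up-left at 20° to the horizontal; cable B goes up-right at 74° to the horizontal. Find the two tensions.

ΣF_x = 0: −T_A·cos20° + T_B·cos74° = 0 → T_B = 3.40916·T_A.
ΣF_y = 0: T_A·sin20° + T_B·sin74° = 200.
Substitute: T_A·(0.34202 + 3.40916·0.961262) = 200 → T_A = 55.2621 ≈ 55.26 N.
Then T_B = 3.40916 × 55.2621 = 188.4 N.

T_A = 55.26 N, T_B = 188.4 N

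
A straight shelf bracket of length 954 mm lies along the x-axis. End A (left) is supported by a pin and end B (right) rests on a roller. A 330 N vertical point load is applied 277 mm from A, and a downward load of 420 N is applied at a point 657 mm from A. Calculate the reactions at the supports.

A_x = 0, A_y = 364.9 N, B_y = 385.1 N

ΣM about A: B_y·954 − 330·277 − 420·657 = 0 → B_y = 367350/954 = 385.063 ≈ 385.1 N.
ΣF_y = 0: A_y + 385.063 − 330 − 420 = 0 → A_y = 364.9 N.
ΣF_x = 0: no horizontal applied forces, so A_x = 0.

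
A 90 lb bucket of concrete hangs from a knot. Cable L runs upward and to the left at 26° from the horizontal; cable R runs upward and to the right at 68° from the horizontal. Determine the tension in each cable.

ΣF_x = 0: −T_L·cos26° + T_R·cos68° = 0 → T_R = 2.3993·T_L.
ΣF_y = 0: T_L·sin26° + T_R·sin68° = 90.
Substitute: T_L·(0.438371 + 2.3993·0.927184) = 90 → T_L = 33.7969 ≈ 33.80 lb.
Then T_R = 2.3993 × 33.7969 = 81.09 lb.

T_L = 33.80 lb, T_R = 81.09 lb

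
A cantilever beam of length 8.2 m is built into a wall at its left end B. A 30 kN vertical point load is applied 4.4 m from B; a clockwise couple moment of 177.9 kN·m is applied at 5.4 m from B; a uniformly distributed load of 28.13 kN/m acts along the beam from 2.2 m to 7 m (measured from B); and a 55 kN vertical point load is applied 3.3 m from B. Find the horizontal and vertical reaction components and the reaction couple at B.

Resultant of the distributed load: 28.13 × 4.8 = 135.024 kN at 4.6 m from B.
ΣF_x = 0: B_x = 0.
ΣF_y = 0: B_y − 30 − 28.13·4.8 − 55 = 0 → B_y = 220.0 kN.
ΣM about B: M_B − 30·4.4 − 177.9 − (28.13·4.8)·4.6 − 55·3.3 = 0 → M_B = 1113 kN·m.

B_x = 0, B_y = 220.0 kN, M_B = 1113 kN·m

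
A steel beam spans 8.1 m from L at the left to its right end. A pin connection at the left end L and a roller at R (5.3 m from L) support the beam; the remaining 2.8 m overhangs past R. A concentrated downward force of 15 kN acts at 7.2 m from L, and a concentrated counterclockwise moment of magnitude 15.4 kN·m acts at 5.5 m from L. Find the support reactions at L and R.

L_x = 0, L_y = -2.472 kN, R_y = 17.47 kN

Moments about L: R_y·5.3 − 15·7.2 + 15.4 = 0 → R_y = 92.6/5.3 = 17.4717 ≈ 17.47 kN.
ΣF_y = 0: L_y + 17.4717 − 15 = 0 → L_y = -2.472 kN.
ΣF_x = 0: no horizontal applied forces, so L_x = 0.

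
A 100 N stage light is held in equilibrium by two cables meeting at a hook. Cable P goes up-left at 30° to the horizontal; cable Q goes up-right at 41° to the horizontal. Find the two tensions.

T_P = 79.82 N, T_Q = 91.59 N

ΣF_x = 0: −T_P·cos30° + T_Q·cos41° = 0 → T_Q = 1.14749·T_P.
ΣF_y = 0: T_P·sin30° + T_Q·sin41° = 100.
Substitute: T_P·(0.5 + 1.14749·0.656059) = 100 → T_P = 79.8199 ≈ 79.82 N.
Then T_Q = 1.14749 × 79.8199 = 91.59 N.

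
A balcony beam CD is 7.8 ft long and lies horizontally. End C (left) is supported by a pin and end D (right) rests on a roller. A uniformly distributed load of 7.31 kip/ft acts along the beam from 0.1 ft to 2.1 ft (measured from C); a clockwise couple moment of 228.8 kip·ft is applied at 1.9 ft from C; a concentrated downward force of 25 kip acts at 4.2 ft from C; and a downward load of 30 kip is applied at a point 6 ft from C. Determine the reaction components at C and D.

C_x = 0, C_y = 1.686 kip, D_y = 67.93 kip

Resultant of the distributed load: 7.31 × 2 = 14.62 kip at 1.1 ft from C.
Taking moments about C: D_y·7.8 − (7.31·2)·1.1 − 228.8 − 25·4.2 − 30·6 = 0 → D_y = 529.882/7.8 = 67.9336 ≈ 67.93 kip.
ΣF_y = 0: C_y + 67.9336 − 7.31·2 − 25 − 30 = 0 → C_y = 1.686 kip.
ΣF_x = 0: no horizontal applied forces, so C_x = 0.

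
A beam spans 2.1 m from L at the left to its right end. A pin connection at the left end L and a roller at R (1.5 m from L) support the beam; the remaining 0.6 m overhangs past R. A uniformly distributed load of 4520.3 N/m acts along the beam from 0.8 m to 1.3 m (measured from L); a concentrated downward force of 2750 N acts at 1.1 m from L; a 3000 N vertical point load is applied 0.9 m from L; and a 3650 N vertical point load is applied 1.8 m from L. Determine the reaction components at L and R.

L_x = 0, L_y = 1881 N, R_y = 9779 N

Resultant of the distributed load: 4520.3 × 0.5 = 2260.15 N at 1.05 m from L.
Taking moments about L: R_y·1.5 − (4520.3·0.5)·1.05 − 2750·1.1 − 3000·0.9 − 3650·1.8 = 0 → R_y = 14668.1575/1.5 = 9778.77 ≈ 9779 N.
ΣF_y = 0: L_y + 9778.77 − 4520.3·0.5 − 2750 − 3000 − 3650 = 0 → L_y = 1881 N.
ΣF_x = 0: no horizontal applied forces, so L_x = 0.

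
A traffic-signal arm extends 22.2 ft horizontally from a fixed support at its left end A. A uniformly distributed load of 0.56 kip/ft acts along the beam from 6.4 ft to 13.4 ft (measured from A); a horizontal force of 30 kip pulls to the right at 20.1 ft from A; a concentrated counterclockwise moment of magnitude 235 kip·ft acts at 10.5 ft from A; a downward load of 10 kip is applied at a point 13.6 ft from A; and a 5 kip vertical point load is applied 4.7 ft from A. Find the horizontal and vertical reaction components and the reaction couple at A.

Resultant of the distributed load: 0.56 × 7 = 3.92 kip at 9.9 ft from A.
ΣF_x = 0: A_x + 30 = 0 → A_x = -30.00 kip.
ΣF_y = 0: A_y − 0.56·7 − 10 − 5 = 0 → A_y = 18.92 kip.
ΣM about A: M_A − (0.56·7)·9.9 + 235 − 10·13.6 − 5·4.7 = 0 → M_A = -36.69 kip·ft.

A_x = -30.00 kip, A_y = 18.92 kip, M_A = -36.69 kip·ft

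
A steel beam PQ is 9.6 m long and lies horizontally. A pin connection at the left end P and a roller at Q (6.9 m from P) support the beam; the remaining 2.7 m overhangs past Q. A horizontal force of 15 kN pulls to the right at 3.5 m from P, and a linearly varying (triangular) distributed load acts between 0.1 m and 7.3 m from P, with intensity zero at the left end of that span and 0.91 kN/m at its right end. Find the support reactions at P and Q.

Resultant of the triangular load: ½ × 0.91 × 7.2 = 3.276 kN, acting at 4.9 m from P (one-third of the span from the peak).
Taking moments about P: Q_y·6.9 − (½·0.91·7.2)·4.9 = 0 → Q_y = 16.0524/6.9 = 2.32643 ≈ 2.326 kN.
ΣF_y = 0: P_y + 2.32643 − ½·0.91·7.2 = 0 → P_y = 0.9496 kN.
ΣF_x = 0: P_x + 15 = 0 → P_x = -15.00 kN.

P_x = -15.00 kN, P_y = 0.9496 kN, Q_y = 2.326 kN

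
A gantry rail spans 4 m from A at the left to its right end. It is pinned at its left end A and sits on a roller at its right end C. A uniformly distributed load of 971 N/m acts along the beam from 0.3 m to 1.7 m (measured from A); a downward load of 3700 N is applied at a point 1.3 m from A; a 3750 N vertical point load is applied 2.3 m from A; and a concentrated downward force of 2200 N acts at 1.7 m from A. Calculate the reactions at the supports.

Resultant of the distributed load: 971 × 1.4 = 1359.4 N at 1 m from A.
Taking moments about A: C_y·4 − (971·1.4)·1 − 3700·1.3 − 3750·2.3 − 2200·1.7 = 0 → C_y = 18534.4/4 = 4633.6 ≈ 4634 N.
ΣF_y = 0: A_y + 4633.6 − 971·1.4 − 3700 − 3750 − 2200 = 0 → A_y = 6376 N.
ΣF_x = 0: no horizontal applied forces, so A_x = 0.

A_x = 0, A_y = 6376 N, C_y = 4634 N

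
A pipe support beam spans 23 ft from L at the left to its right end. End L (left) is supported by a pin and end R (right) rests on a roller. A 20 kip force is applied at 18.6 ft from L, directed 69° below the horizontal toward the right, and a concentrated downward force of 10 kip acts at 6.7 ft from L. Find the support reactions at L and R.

Moments about L: R_y·23 − 20·sin69°·18.6 − 10·6.7 = 0 → R_y = 414.292/23 = 18.0127 ≈ 18.01 kip.
ΣF_y = 0: L_y + 18.0127 − 20·sin69° − 10 = 0 → L_y = 10.66 kip.
ΣF_x = 0: L_x + 20·cos69° = 0 → L_x = -7.167 kip.

L_x = -7.167 kip, L_y = 10.66 kip, R_y = 18.01 kip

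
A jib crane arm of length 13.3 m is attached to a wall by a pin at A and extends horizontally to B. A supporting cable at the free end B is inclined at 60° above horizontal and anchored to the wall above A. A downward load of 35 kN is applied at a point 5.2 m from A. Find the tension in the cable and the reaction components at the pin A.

ΣM about A: T·sin60°·13.3 − 35·5.2 = 0 → T = 182/(13.3·0.866025) = 15.8012 ≈ 15.80 kN.
ΣF_x = 0: A_x − T·cos60° = 0 → A_x = 15.8012 × 0.5 = 7.901 kN.
ΣF_y = 0: A_y + T·sin60° − 35 = 0 → A_y = 35 − 15.8012 × 0.866025 = 21.32 kN.

T = 15.80 kN, A_x = 7.901 kN, A_y = 21.32 kN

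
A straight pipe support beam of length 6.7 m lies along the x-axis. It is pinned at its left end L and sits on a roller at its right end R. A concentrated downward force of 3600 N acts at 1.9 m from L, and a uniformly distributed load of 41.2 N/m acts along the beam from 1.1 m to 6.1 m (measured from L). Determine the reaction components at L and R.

Resultant of the distributed load: 41.2 × 5 = 206 N at 3.6 m from L.
Moments about L: R_y·6.7 − 3600·1.9 − (41.2·5)·3.6 = 0 → R_y = 7581.6/6.7 = 1131.58 ≈ 1132 N.
ΣF_y = 0: L_y + 1131.58 − 3600 − 41.2·5 = 0 → L_y = 2674 N.
ΣF_x = 0: no horizontal applied forces, so L_x = 0.

L_x = 0, L_y = 2674 N, R_y = 1132 N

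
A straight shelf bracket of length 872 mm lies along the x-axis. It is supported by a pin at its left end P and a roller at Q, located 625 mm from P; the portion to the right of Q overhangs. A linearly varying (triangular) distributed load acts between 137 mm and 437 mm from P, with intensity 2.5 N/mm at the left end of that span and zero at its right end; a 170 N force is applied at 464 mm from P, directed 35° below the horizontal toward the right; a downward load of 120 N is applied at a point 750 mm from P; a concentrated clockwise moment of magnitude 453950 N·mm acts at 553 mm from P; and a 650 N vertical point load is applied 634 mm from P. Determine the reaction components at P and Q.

P_x = -139.3 N, P_y = -501.8 N, Q_y = 1744 N

Resultant of the triangular load: ½ × 2.5 × 300 = 375 N, acting at 237 mm from P (one-third of the span from the peak).
Moments about P: Q_y·625 − (½·2.5·300)·237 − 170·sin35°·464 − 120·750 − 453950 − 650·634 = 0 → Q_y = 1090170/625 = 1744.27 ≈ 1744 N.
ΣF_y = 0: P_y + 1744.27 − ½·2.5·300 − 170·sin35° − 120 − 650 = 0 → P_y = -501.8 N.
ΣF_x = 0: P_x + 170·cos35° = 0 → P_x = -139.3 N.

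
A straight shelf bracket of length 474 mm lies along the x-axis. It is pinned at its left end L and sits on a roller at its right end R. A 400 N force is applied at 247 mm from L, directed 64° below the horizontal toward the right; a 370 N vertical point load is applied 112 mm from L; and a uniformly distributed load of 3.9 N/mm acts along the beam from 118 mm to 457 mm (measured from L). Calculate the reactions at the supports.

Resultant of the distributed load: 3.9 × 339 = 1322.1 N at 287.5 mm from L.
Taking moments about L: R_y·474 − 400·sin64°·247 − 370·112 − (3.9·339)·287.5 = 0 → R_y = 510345/474 = 1076.68 ≈ 1077 N.
ΣF_y = 0: L_y + 1076.68 − 400·sin64° − 370 − 3.9·339 = 0 → L_y = 974.9 N.
ΣF_x = 0: L_x + 400·cos64° = 0 → L_x = -175.3 N.

L_x = -175.3 N, L_y = 974.9 N, R_y = 1077 N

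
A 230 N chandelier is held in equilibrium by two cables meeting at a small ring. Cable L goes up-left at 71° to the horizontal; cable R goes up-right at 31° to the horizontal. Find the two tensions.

T_L = 201.6 N, T_R = 76.55 N

ΣF_x = 0: −T_L·cos71° + T_R·cos31° = 0 → T_R = 0.379819·T_L.
ΣF_y = 0: T_L·sin71° + T_R·sin31° = 230.
Substitute: T_L·(0.945519 + 0.379819·0.515038) = 230 → T_L = 201.553 ≈ 201.6 N.
Then T_R = 0.379819 × 201.553 = 76.55 N.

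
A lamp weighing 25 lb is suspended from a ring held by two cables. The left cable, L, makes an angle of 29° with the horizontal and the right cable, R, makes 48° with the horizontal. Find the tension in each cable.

ΣF_x = 0: −T_L·cos29° + T_R·cos48° = 0 → T_R = 1.3071·T_L.
ΣF_y = 0: T_L·sin29° + T_R·sin48° = 25.
Substitute: T_L·(0.48481 + 1.3071·0.743145) = 25 → T_L = 17.1683 ≈ 17.17 lb.
Then T_R = 1.3071 × 17.1683 = 22.44 lb.

T_L = 17.17 lb, T_R = 22.44 lb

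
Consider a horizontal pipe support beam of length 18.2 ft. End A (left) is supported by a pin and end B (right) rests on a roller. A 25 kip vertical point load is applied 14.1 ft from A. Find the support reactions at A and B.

ΣM about A: B_y·18.2 − 25·14.1 = 0 → B_y = 352.5/18.2 = 19.3681 ≈ 19.37 kip.
ΣF_y = 0: A_y + 19.3681 − 25 = 0 → A_y = 5.632 kip.
ΣF_x = 0: no horizontal applied forces, so A_x = 0.

A_x = 0, A_y = 5.632 kip, B_y = 19.37 kip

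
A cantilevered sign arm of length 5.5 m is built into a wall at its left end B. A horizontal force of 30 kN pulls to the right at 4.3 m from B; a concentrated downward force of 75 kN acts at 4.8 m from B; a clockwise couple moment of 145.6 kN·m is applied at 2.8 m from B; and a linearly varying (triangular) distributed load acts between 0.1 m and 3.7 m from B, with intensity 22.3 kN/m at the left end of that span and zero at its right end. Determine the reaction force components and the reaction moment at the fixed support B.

B_x = -30.00 kN, B_y = 115.1 kN, M_B = 557.8 kN·m

Resultant of the triangular load: ½ × 22.3 × 3.6 = 40.14 kN, acting at 1.3 m from B (one-third of the span from the peak).
ΣF_x = 0: B_x + 30 = 0 → B_x = -30.00 kN.
ΣF_y = 0: B_y − 75 − ½·22.3·3.6 = 0 → B_y = 115.1 kN.
ΣM about B: M_B − 75·4.8 − 145.6 − (½·22.3·3.6)·1.3 = 0 → M_B = 557.8 kN·m.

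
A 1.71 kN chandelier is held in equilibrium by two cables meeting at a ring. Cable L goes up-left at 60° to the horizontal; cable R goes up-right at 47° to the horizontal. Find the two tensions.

T_L = 1.220 kN, T_R = 0.8941 kN

ΣF_x = 0: −T_L·cos60° + T_R·cos47° = 0 → T_R = 0.73314·T_L.
ΣF_y = 0: T_L·sin60° + T_R·sin47° = 1.71.
Substitute: T_L·(0.866025 + 0.73314·0.731354) = 1.71 → T_L = 1.2195 ≈ 1.220 kN.
Then T_R = 0.73314 × 1.2195 = 0.8941 kN.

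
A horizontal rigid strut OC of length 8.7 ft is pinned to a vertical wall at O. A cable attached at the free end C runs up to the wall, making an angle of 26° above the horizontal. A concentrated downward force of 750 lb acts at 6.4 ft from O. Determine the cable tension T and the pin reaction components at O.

ΣM about O: T·sin26°·8.7 − 750·6.4 = 0 → T = 4800/(8.7·0.438371) = 1258.58 ≈ 1259 lb.
ΣF_x = 0: O_x − T·cos26° = 0 → O_x = 1258.58 × 0.898794 = 1131 lb.
ΣF_y = 0: O_y + T·sin26° − 750 = 0 → O_y = 750 − 1258.58 × 0.438371 = 198.3 lb.

T = 1259 lb, O_x = 1131 lb, O_y = 198.3 lb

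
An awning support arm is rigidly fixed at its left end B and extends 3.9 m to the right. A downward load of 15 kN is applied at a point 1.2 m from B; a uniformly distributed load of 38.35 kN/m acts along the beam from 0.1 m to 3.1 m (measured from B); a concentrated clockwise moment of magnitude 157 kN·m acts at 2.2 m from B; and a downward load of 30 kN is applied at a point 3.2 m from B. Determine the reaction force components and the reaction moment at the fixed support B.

B_x = 0, B_y = 160.1 kN, M_B = 455.1 kN·m

Resultant of the distributed load: 38.35 × 3 = 115.05 kN at 1.6 m from B.
ΣF_x = 0: B_x = 0.
ΣF_y = 0: B_y − 15 − 38.35·3 − 30 = 0 → B_y = 160.1 kN.
ΣM about B: M_B − 15·1.2 − (38.35·3)·1.6 − 157 − 30·3.2 = 0 → M_B = 455.1 kN·m.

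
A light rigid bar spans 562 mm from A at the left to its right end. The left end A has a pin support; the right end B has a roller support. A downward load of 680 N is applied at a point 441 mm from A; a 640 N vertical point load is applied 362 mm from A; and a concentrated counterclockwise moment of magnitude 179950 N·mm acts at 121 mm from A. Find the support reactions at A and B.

Taking moments about A: B_y·562 − 680·441 − 640·362 + 179950 = 0 → B_y = 351610/562 = 625.641 ≈ 625.6 N.
ΣF_y = 0: A_y + 625.641 − 680 − 640 = 0 → A_y = 694.4 N.
ΣF_x = 0: no horizontal applied forces, so A_x = 0.

A_x = 0, A_y = 694.4 N, B_y = 625.6 N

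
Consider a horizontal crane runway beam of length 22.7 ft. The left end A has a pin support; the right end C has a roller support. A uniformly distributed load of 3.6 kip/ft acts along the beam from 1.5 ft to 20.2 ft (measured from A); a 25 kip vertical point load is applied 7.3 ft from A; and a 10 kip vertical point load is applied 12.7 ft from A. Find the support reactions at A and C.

Resultant of the distributed load: 3.6 × 18.7 = 67.32 kip at 10.85 ft from A.
Moments about A: C_y·22.7 − (3.6·18.7)·10.85 − 25·7.3 − 10·12.7 = 0 → C_y = 1039.922/22.7 = 45.8115 ≈ 45.81 kip.
ΣF_y = 0: A_y + 45.8115 − 3.6·18.7 − 25 − 10 = 0 → A_y = 56.51 kip.
ΣF_x = 0: no horizontal applied forces, so A_x = 0.

A_x = 0, A_y = 56.51 kip, C_y = 45.81 kip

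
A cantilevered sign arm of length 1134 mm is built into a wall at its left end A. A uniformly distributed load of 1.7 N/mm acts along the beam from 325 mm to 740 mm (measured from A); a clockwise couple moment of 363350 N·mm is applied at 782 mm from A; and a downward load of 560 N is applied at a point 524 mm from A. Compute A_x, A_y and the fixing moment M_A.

Resultant of the distributed load: 1.7 × 415 = 705.5 N at 532.5 mm from A.
ΣF_x = 0: A_x = 0.
ΣF_y = 0: A_y − 1.7·415 − 560 = 0 → A_y = 1266 N.
ΣM about A: M_A − (1.7·415)·532.5 − 363350 − 560·524 = 0 → M_A = 1032000 N·mm.

A_x = 0, A_y = 1266 N, M_A = 1032000 N·mm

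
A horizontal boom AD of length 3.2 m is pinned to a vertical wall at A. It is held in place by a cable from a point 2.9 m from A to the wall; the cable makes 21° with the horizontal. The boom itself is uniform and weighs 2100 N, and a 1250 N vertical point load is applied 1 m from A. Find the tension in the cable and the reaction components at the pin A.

ΣM about A: T·sin21°·2.9 − 2100·1.6 − 1250·1 = 0 → T = 4610/(2.9·0.358368) = 4435.82 ≈ 4436 N.
ΣF_x = 0: A_x − T·cos21° = 0 → A_x = 4435.82 × 0.93358 = 4141 N.
ΣF_y = 0: A_y + T·sin21° − 2100 − 1250 = 0 → A_y = 3350 − 4435.82 × 0.358368 = 1760 N.

T = 4436 N, A_x = 4141 N, A_y = 1760 N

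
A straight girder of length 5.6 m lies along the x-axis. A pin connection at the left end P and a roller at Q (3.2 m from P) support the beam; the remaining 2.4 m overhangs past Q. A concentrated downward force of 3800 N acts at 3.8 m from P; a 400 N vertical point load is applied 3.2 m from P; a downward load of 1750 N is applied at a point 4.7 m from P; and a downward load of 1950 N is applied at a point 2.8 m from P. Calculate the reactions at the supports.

P_x = 0, P_y = -1289 N, Q_y = 9189 N

ΣM about P: Q_y·3.2 − 3800·3.8 − 400·3.2 − 1750·4.7 − 1950·2.8 = 0 → Q_y = 29405/3.2 = 9189.06 ≈ 9189 N.
ΣF_y = 0: P_y + 9189.06 − 3800 − 400 − 1750 − 1950 = 0 → P_y = -1289 N.
ΣF_x = 0: no horizontal applied forces, so P_x = 0.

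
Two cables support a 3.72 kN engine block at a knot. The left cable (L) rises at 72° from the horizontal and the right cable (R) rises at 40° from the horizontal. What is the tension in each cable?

T_L = 3.073 kN, T_R = 1.240 kN

ΣF_x = 0: −T_L·cos72° + T_R·cos40° = 0 → T_R = 0.403393·T_L.
ΣF_y = 0: T_L·sin72° + T_R·sin40° = 3.72.
Substitute: T_L·(0.951057 + 0.403393·0.642788) = 3.72 → T_L = 3.07348 ≈ 3.073 kN.
Then T_R = 0.403393 × 3.07348 = 1.240 kN.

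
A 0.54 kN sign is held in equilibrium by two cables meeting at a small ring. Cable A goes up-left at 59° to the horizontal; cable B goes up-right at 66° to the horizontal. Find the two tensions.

ΣF_x = 0: −T_A·cos59° + T_B·cos66° = 0 → T_B = 1.26627·T_A.
ΣF_y = 0: T_A·sin59° + T_B·sin66° = 0.54.
Substitute: T_A·(0.857167 + 1.26627·0.913545) = 0.54 → T_A = 0.268128 ≈ 0.2681 kN.
Then T_B = 1.26627 × 0.268128 = 0.3395 kN.

T_A = 0.2681 kN, T_B = 0.3395 kN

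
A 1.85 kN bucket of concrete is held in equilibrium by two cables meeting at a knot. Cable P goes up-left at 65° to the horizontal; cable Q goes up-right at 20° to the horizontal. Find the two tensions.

ΣF_x = 0: −T_P·cos65° + T_Q·cos20° = 0 → T_Q = 0.449741·T_P.
ΣF_y = 0: T_P·sin65° + T_Q·sin20° = 1.85.
Substitute: T_P·(0.906308 + 0.449741·0.34202) = 1.85 → T_P = 1.74507 ≈ 1.745 kN.
Then T_Q = 0.449741 × 1.74507 = 0.7848 kN.

T_P = 1.745 kN, T_Q = 0.7848 kN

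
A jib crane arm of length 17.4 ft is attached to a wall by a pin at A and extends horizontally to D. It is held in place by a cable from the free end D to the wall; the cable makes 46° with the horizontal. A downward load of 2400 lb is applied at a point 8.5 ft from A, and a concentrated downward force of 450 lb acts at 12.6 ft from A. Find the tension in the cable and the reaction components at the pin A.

ΣM about A: T·sin46°·17.4 − 2400·8.5 − 450·12.6 = 0 → T = 26070/(17.4·0.71934) = 2082.85 ≈ 2083 lb.
ΣF_x = 0: A_x − T·cos46° = 0 → A_x = 2082.85 × 0.694658 = 1447 lb.
ΣF_y = 0: A_y + T·sin46° − 2400 − 450 = 0 → A_y = 2850 − 2082.85 × 0.71934 = 1352 lb.

T = 2083 lb, A_x = 1447 lb, A_y = 1352 lb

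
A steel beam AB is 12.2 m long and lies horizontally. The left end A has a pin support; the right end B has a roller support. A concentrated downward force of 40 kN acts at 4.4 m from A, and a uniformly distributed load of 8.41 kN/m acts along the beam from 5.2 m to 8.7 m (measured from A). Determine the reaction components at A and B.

A_x = 0, A_y = 38.24 kN, B_y = 31.19 kN

Resultant of the distributed load: 8.41 × 3.5 = 29.435 kN at 6.95 m from A.
ΣM about A: B_y·12.2 − 40·4.4 − (8.41·3.5)·6.95 = 0 → B_y = 380.57325/12.2 = 31.1945 ≈ 31.19 kN.
ΣF_y = 0: A_y + 31.1945 − 40 − 8.41·3.5 = 0 → A_y = 38.24 kN.
ΣF_x = 0: no horizontal applied forces, so A_x = 0.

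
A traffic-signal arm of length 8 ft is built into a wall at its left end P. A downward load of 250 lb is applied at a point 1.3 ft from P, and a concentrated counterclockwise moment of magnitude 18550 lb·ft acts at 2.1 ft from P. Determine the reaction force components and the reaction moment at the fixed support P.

ΣF_x = 0: P_x = 0.
ΣF_y = 0: P_y − 250 = 0 → P_y = 250.0 lb.
ΣM about P: M_P − 250·1.3 + 18550 = 0 → M_P = -18220 lb·ft.

P_x = 0, P_y = 250.0 lb, M_P = -18220 lb·ft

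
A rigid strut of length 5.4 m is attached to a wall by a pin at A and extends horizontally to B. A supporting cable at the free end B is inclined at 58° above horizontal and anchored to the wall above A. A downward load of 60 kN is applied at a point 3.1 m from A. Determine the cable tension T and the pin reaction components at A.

ΣM about A: T·sin58°·5.4 − 60·3.1 = 0 → T = 186/(5.4·0.848048) = 40.6161 ≈ 40.62 kN.
ΣF_x = 0: A_x − T·cos58° = 0 → A_x = 40.6161 × 0.529919 = 21.52 kN.
ΣF_y = 0: A_y + T·sin58° − 60 = 0 → A_y = 60 − 40.6161 × 0.848048 = 25.56 kN.

T = 40.62 kN, A_x = 21.52 kN, A_y = 25.56 kN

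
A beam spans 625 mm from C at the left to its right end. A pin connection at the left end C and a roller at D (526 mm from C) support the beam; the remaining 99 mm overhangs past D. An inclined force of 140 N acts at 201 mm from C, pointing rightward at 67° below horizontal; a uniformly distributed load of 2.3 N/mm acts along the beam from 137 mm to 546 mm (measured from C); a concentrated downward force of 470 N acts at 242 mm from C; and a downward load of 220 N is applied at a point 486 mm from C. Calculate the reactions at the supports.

Resultant of the distributed load: 2.3 × 409 = 940.7 N at 341.5 mm from C.
Moments about C: D_y·526 − 140·sin67°·201 − (2.3·409)·341.5 − 470·242 − 220·486 = 0 → D_y = 567812/526 = 1079.49 ≈ 1079 N.
ΣF_y = 0: C_y + 1079.49 − 140·sin67° − 2.3·409 − 470 − 220 = 0 → C_y = 680.1 N.
ΣF_x = 0: C_x + 140·cos67° = 0 → C_x = -54.70 N.

C_x = -54.70 N, C_y = 680.1 N, D_y = 1079 N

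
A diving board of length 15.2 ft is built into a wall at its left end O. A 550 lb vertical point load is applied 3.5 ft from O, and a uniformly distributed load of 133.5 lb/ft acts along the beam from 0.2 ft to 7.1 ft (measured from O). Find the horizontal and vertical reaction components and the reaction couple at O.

Resultant of the distributed load: 133.5 × 6.9 = 921.15 lb at 3.65 ft from O.
ΣF_x = 0: O_x = 0.
ΣF_y = 0: O_y − 550 − 133.5·6.9 = 0 → O_y = 1471 lb.
ΣM about O: M_O − 550·3.5 − (133.5·6.9)·3.65 = 0 → M_O = 5287 lb·ft.

O_x = 0, O_y = 1471 lb, M_O = 5287 lb·ft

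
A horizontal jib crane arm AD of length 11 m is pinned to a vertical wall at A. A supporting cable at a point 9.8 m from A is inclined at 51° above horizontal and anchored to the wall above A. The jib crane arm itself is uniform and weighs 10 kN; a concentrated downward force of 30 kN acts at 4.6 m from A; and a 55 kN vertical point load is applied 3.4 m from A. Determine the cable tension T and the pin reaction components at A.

T = 49.89 kN, A_x = 31.40 kN, A_y = 56.22 kN

ΣM about A: T·sin51°·9.8 − 10·5.5 − 30·4.6 − 55·3.4 = 0 → T = 380/(9.8·0.777146) = 49.8948 ≈ 49.89 kN.
ΣF_x = 0: A_x − T·cos51° = 0 → A_x = 49.8948 × 0.62932 = 31.40 kN.
ΣF_y = 0: A_y + T·sin51° − 10 − 30 − 55 = 0 → A_y = 95 − 49.8948 × 0.777146 = 56.22 kN.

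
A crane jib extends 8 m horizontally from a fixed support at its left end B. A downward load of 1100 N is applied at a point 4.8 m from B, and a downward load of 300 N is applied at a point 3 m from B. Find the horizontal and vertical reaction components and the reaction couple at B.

ΣF_x = 0: B_x = 0.
ΣF_y = 0: B_y − 1100 − 300 = 0 → B_y = 1400 N.
ΣM about B: M_B − 1100·4.8 − 300·3 = 0 → M_B = 6180 N·m.

B_x = 0, B_y = 1400 N, M_B = 6180 N·m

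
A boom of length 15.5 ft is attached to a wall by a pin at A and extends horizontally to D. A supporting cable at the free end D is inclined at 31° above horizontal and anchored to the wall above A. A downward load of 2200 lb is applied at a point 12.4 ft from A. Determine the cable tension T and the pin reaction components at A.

T = 3417 lb, A_x = 2929 lb, A_y = 440.0 lb

ΣM about A: T·sin31°·15.5 − 2200·12.4 = 0 → T = 27280/(15.5·0.515038) = 3417.22 ≈ 3417 lb.
ΣF_x = 0: A_x − T·cos31° = 0 → A_x = 3417.22 × 0.857167 = 2929 lb.
ΣF_y = 0: A_y + T·sin31° − 2200 = 0 → A_y = 2200 − 3417.22 × 0.515038 = 440.0 lb.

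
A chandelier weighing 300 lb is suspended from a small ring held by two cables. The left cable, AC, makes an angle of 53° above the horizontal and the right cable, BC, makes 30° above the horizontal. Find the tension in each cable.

T_AC = 261.8 lb, T_BC = 181.9 lb

ΣF_x = 0: −T_AC·cos53° + T_BC·cos30° = 0 → T_BC = 0.694916·T_AC.
ΣF_y = 0: T_AC·sin53° + T_BC·sin30° = 300.
Substitute: T_AC·(0.798636 + 0.694916·0.5) = 300 → T_AC = 261.759 ≈ 261.8 lb.
Then T_BC = 0.694916 × 261.759 = 181.9 lb.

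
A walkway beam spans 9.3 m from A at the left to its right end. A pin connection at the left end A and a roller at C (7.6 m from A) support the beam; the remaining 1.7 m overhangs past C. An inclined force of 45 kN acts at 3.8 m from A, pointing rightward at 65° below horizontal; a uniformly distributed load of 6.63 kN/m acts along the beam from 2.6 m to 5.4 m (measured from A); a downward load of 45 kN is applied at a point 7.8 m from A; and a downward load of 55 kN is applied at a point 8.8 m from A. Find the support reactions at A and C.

A_x = -19.02 kN, A_y = 19.32 kN, C_y = 140.0 kN

Resultant of the distributed load: 6.63 × 2.8 = 18.564 kN at 4 m from A.
Taking moments about A: C_y·7.6 − 45·sin65°·3.8 − (6.63·2.8)·4 − 45·7.8 − 55·8.8 = 0 → C_y = 1064.23/7.6 = 140.03 ≈ 140.0 kN.
ΣF_y = 0: A_y + 140.03 − 45·sin65° − 6.63·2.8 − 45 − 55 = 0 → A_y = 19.32 kN.
ΣF_x = 0: A_x + 45·cos65° = 0 → A_x = -19.02 kN.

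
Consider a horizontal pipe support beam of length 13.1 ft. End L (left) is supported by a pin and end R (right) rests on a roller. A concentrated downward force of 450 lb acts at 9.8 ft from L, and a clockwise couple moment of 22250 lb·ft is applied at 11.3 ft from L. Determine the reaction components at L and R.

L_x = 0, L_y = -1585 lb, R_y = 2035 lb

ΣM about L: R_y·13.1 − 450·9.8 − 22250 = 0 → R_y = 26660/13.1 = 2035.11 ≈ 2035 lb.
ΣF_y = 0: L_y + 2035.11 − 450 = 0 → L_y = -1585 lb.
ΣF_x = 0: no horizontal applied forces, so L_x = 0.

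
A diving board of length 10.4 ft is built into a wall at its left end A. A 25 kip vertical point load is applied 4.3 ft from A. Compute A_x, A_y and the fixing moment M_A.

A_x = 0, A_y = 25.00 kip, M_A = 107.5 kip·ft

ΣF_x = 0: A_x = 0.
ΣF_y = 0: A_y − 25 = 0 → A_y = 25.00 kip.
ΣM about A: M_A − 25·4.3 = 0 → M_A = 107.5 kip·ft.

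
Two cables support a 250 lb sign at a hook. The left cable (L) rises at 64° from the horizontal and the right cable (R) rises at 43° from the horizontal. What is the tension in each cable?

ΣF_x = 0: −T_L·cos64° + T_R·cos43° = 0 → T_R = 0.599397·T_L.
ΣF_y = 0: T_L·sin64° + T_R·sin43° = 250.
Substitute: T_L·(0.898794 + 0.599397·0.681998) = 250 → T_L = 191.193 ≈ 191.2 lb.
Then T_R = 0.599397 × 191.193 = 114.6 lb.

T_L = 191.2 lb, T_R = 114.6 lb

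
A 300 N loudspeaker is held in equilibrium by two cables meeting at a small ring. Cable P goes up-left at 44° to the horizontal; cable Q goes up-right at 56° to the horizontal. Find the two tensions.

ΣF_x = 0: −T_P·cos44° + T_Q·cos56° = 0 → T_Q = 1.28639·T_P.
ΣF_y = 0: T_P·sin44° + T_Q·sin56° = 300.
Substitute: T_P·(0.694658 + 1.28639·0.829038) = 300 → T_P = 170.346 ≈ 170.3 N.
Then T_Q = 1.28639 × 170.346 = 219.1 N.

T_P = 170.3 N, T_Q = 219.1 N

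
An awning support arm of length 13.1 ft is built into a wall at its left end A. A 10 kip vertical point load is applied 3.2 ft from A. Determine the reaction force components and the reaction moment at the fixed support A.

A_x = 0, A_y = 10.00 kip, M_A = 32.00 kip·ft

ΣF_x = 0: A_x = 0.
ΣF_y = 0: A_y − 10 = 0 → A_y = 10.00 kip.
ΣM about A: M_A − 10·3.2 = 0 → M_A = 32.00 kip·ft.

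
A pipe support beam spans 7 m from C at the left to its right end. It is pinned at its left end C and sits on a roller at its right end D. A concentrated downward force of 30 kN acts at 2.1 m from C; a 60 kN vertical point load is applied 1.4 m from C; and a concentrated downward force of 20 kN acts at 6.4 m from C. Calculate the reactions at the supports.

Taking moments about C: D_y·7 − 30·2.1 − 60·1.4 − 20·6.4 = 0 → D_y = 275/7 = 39.2857 ≈ 39.29 kN.
ΣF_y = 0: C_y + 39.2857 − 30 − 60 − 20 = 0 → C_y = 70.71 kN.
ΣF_x = 0: no horizontal applied forces, so C_x = 0.

C_x = 0, C_y = 70.71 kN, D_y = 39.29 kN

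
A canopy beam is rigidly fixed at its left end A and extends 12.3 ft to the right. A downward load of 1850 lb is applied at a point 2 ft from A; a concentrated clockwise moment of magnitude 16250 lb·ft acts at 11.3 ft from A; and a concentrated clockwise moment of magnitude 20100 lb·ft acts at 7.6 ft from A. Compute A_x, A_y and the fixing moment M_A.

ΣF_x = 0: A_x = 0.
ΣF_y = 0: A_y − 1850 = 0 → A_y = 1850 lb.
ΣM about A: M_A − 1850·2 − 16250 − 20100 = 0 → M_A = 40050 lb·ft.

A_x = 0, A_y = 1850 lb, M_A = 40050 lb·ft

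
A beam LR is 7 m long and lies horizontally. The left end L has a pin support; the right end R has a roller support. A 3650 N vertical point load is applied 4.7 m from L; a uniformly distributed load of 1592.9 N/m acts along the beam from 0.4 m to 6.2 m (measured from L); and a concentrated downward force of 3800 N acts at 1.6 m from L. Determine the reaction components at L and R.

L_x = 0, L_y = 9014 N, R_y = 7675 N

Resultant of the distributed load: 1592.9 × 5.8 = 9238.82 N at 3.3 m from L.
ΣM about L: R_y·7 − 3650·4.7 − (1592.9·5.8)·3.3 − 3800·1.6 = 0 → R_y = 53723.106/7 = 7674.73 ≈ 7675 N.
ΣF_y = 0: L_y + 7674.73 − 3650 − 1592.9·5.8 − 3800 = 0 → L_y = 9014 N.
ΣF_x = 0: no horizontal applied forces, so L_x = 0.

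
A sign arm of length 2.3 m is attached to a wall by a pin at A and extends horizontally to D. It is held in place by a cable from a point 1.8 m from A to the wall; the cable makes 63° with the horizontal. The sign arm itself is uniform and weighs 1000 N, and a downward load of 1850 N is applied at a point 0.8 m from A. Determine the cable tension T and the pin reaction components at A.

ΣM about A: T·sin63°·1.8 − 1000·1.15 − 1850·0.8 = 0 → T = 2630/(1.8·0.891007) = 1639.84 ≈ 1640 N.
ΣF_x = 0: A_x − T·cos63° = 0 → A_x = 1639.84 × 0.45399 = 744.5 N.
ΣF_y = 0: A_y + T·sin63° − 1000 − 1850 = 0 → A_y = 2850 − 1639.84 × 0.891007 = 1389 N.

T = 1640 N, A_x = 744.5 N, A_y = 1389 N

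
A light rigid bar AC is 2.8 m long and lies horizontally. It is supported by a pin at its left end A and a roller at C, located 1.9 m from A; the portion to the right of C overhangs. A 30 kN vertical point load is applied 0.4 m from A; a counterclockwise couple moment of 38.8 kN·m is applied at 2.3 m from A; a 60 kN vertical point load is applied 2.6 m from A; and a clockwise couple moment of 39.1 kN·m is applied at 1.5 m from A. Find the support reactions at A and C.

Moments about A: C_y·1.9 − 30·0.4 + 38.8 − 60·2.6 − 39.1 = 0 → C_y = 168.3/1.9 = 88.5789 ≈ 88.58 kN.
ΣF_y = 0: A_y + 88.5789 − 30 − 60 = 0 → A_y = 1.421 kN.
ΣF_x = 0: no horizontal applied forces, so A_x = 0.

A_x = 0, A_y = 1.421 kN, C_y = 88.58 kN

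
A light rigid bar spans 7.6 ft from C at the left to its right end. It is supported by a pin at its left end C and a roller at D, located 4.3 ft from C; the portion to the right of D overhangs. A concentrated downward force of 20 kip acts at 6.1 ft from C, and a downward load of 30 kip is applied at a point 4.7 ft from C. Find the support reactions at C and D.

Taking moments about C: D_y·4.3 − 20·6.1 − 30·4.7 = 0 → D_y = 263/4.3 = 61.1628 ≈ 61.16 kip.
ΣF_y = 0: C_y + 61.1628 − 20 − 30 = 0 → C_y = -11.16 kip.
ΣF_x = 0: no horizontal applied forces, so C_x = 0.

C_x = 0, C_y = -11.16 kip, D_y = 61.16 kip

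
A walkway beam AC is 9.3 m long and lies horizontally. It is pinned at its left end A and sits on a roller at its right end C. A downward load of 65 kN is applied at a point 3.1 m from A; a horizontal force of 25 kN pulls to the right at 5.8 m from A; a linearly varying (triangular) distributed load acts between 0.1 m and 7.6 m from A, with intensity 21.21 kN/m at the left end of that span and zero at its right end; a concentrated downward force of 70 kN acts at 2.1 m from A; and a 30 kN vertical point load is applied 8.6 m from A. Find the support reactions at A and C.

Resultant of the triangular load: ½ × 21.21 × 7.5 = 79.5375 kN, acting at 2.6 m from A (one-third of the span from the peak).
Taking moments about A: C_y·9.3 − 65·3.1 − (½·21.21·7.5)·2.6 − 70·2.1 − 30·8.6 = 0 → C_y = 813.2975/9.3 = 87.4513 ≈ 87.45 kN.
ΣF_y = 0: A_y + 87.4513 − 65 − ½·21.21·7.5 − 70 − 30 = 0 → A_y = 157.1 kN.
ΣF_x = 0: A_x + 25 = 0 → A_x = -25.00 kN.

A_x = -25.00 kN, A_y = 157.1 kN, C_y = 87.45 kN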